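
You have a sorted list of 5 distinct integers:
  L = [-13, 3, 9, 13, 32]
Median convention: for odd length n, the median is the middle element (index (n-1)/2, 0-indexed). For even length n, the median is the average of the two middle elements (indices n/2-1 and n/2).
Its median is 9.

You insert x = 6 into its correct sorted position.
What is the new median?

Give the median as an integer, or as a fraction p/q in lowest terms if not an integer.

Answer: 15/2

Derivation:
Old list (sorted, length 5): [-13, 3, 9, 13, 32]
Old median = 9
Insert x = 6
Old length odd (5). Middle was index 2 = 9.
New length even (6). New median = avg of two middle elements.
x = 6: 2 elements are < x, 3 elements are > x.
New sorted list: [-13, 3, 6, 9, 13, 32]
New median = 15/2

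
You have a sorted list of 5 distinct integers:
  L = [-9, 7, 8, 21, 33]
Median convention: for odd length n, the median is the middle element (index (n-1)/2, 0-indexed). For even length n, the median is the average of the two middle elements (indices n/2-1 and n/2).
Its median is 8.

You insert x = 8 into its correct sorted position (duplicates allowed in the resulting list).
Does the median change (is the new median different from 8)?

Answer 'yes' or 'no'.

Answer: no

Derivation:
Old median = 8
Insert x = 8
New median = 8
Changed? no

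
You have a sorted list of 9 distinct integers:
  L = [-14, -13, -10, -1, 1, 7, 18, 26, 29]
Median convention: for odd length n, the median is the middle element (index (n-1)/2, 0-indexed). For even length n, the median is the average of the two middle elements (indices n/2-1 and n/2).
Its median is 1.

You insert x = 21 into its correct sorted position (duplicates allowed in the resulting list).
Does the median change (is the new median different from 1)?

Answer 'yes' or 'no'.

Old median = 1
Insert x = 21
New median = 4
Changed? yes

Answer: yes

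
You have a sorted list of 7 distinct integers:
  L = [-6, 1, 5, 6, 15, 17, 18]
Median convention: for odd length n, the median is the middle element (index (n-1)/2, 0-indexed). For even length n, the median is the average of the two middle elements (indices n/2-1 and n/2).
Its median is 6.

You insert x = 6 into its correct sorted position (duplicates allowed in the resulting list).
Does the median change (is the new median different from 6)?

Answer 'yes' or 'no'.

Answer: no

Derivation:
Old median = 6
Insert x = 6
New median = 6
Changed? no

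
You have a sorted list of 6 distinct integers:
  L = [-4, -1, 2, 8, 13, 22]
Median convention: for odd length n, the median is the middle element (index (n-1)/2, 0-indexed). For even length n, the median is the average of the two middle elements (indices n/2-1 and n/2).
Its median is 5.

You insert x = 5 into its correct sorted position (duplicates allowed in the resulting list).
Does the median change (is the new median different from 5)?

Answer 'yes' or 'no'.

Answer: no

Derivation:
Old median = 5
Insert x = 5
New median = 5
Changed? no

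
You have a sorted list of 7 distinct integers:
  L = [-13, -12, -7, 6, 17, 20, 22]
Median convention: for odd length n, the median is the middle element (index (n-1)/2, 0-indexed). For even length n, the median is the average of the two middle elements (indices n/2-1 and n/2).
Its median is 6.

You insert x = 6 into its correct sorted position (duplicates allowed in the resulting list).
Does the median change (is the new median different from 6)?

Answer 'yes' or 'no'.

Old median = 6
Insert x = 6
New median = 6
Changed? no

Answer: no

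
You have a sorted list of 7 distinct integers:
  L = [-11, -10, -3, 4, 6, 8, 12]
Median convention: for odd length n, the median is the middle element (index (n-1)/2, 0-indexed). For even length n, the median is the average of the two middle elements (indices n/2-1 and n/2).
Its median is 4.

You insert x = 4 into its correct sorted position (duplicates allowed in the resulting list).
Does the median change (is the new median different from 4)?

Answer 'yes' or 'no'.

Old median = 4
Insert x = 4
New median = 4
Changed? no

Answer: no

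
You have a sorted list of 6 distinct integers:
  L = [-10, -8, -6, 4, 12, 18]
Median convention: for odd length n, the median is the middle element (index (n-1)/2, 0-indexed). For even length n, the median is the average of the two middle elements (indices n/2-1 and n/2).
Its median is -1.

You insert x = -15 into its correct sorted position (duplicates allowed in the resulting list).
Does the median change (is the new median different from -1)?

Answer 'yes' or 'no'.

Old median = -1
Insert x = -15
New median = -6
Changed? yes

Answer: yes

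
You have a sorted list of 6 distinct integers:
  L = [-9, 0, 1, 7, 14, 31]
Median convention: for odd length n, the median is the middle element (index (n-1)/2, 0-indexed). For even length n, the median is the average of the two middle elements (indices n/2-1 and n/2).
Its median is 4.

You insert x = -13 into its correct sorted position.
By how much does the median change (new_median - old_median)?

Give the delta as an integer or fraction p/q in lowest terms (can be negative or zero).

Answer: -3

Derivation:
Old median = 4
After inserting x = -13: new sorted = [-13, -9, 0, 1, 7, 14, 31]
New median = 1
Delta = 1 - 4 = -3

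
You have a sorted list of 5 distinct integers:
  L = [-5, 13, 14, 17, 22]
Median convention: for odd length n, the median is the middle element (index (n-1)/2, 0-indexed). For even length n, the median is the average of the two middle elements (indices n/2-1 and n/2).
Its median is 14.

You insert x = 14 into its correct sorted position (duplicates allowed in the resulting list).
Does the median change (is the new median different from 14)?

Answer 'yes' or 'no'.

Answer: no

Derivation:
Old median = 14
Insert x = 14
New median = 14
Changed? no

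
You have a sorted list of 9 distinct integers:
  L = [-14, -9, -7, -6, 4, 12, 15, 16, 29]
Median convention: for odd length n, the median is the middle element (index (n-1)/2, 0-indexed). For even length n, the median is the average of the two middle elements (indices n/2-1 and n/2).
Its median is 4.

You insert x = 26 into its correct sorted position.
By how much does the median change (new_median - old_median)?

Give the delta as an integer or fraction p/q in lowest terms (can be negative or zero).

Old median = 4
After inserting x = 26: new sorted = [-14, -9, -7, -6, 4, 12, 15, 16, 26, 29]
New median = 8
Delta = 8 - 4 = 4

Answer: 4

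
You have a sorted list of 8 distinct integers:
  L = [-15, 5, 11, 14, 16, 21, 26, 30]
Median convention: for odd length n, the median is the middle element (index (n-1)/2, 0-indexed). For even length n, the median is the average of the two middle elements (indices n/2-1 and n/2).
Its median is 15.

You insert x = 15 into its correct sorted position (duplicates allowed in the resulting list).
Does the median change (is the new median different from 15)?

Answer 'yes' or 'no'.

Answer: no

Derivation:
Old median = 15
Insert x = 15
New median = 15
Changed? no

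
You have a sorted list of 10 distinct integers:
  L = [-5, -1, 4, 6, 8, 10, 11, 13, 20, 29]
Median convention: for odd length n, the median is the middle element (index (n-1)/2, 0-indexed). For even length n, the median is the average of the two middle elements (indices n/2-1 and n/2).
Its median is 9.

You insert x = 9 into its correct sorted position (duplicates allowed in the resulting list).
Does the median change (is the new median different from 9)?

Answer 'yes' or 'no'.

Answer: no

Derivation:
Old median = 9
Insert x = 9
New median = 9
Changed? no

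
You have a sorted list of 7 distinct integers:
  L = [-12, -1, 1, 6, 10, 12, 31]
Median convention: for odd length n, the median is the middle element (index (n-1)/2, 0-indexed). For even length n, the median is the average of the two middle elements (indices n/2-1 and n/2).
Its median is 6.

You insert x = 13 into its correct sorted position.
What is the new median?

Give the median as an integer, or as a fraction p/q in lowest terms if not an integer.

Answer: 8

Derivation:
Old list (sorted, length 7): [-12, -1, 1, 6, 10, 12, 31]
Old median = 6
Insert x = 13
Old length odd (7). Middle was index 3 = 6.
New length even (8). New median = avg of two middle elements.
x = 13: 6 elements are < x, 1 elements are > x.
New sorted list: [-12, -1, 1, 6, 10, 12, 13, 31]
New median = 8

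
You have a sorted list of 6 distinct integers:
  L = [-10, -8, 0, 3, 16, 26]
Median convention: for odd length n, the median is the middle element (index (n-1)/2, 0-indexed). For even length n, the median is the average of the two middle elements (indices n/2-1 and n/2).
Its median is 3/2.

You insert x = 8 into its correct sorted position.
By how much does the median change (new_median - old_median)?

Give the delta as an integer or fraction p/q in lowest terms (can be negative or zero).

Old median = 3/2
After inserting x = 8: new sorted = [-10, -8, 0, 3, 8, 16, 26]
New median = 3
Delta = 3 - 3/2 = 3/2

Answer: 3/2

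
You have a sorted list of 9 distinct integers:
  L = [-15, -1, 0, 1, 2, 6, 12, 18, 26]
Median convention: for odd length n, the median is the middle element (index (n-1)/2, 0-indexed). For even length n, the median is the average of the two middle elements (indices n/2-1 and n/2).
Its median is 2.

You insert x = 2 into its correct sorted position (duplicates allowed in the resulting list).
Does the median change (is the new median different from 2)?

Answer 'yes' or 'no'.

Answer: no

Derivation:
Old median = 2
Insert x = 2
New median = 2
Changed? no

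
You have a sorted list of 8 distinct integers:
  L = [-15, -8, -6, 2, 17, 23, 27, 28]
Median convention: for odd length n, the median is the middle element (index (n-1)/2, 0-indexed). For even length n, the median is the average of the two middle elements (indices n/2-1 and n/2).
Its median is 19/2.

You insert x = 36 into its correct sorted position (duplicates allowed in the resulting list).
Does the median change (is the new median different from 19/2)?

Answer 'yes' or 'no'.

Answer: yes

Derivation:
Old median = 19/2
Insert x = 36
New median = 17
Changed? yes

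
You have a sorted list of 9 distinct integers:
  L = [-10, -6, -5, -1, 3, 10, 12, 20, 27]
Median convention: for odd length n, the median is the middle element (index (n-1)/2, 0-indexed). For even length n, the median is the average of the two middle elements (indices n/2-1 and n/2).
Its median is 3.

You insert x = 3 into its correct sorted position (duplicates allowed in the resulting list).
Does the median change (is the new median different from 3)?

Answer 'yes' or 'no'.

Old median = 3
Insert x = 3
New median = 3
Changed? no

Answer: no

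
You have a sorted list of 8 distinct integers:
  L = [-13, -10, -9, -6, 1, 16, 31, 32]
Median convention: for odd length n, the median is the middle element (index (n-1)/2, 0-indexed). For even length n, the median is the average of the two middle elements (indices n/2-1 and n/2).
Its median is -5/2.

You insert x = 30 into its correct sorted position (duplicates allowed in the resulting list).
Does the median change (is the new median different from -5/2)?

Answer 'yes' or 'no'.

Old median = -5/2
Insert x = 30
New median = 1
Changed? yes

Answer: yes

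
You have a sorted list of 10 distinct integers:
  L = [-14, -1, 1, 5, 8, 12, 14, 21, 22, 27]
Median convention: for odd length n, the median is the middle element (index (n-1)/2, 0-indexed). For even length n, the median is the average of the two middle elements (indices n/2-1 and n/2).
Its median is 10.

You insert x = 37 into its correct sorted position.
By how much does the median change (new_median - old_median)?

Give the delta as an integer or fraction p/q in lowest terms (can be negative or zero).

Answer: 2

Derivation:
Old median = 10
After inserting x = 37: new sorted = [-14, -1, 1, 5, 8, 12, 14, 21, 22, 27, 37]
New median = 12
Delta = 12 - 10 = 2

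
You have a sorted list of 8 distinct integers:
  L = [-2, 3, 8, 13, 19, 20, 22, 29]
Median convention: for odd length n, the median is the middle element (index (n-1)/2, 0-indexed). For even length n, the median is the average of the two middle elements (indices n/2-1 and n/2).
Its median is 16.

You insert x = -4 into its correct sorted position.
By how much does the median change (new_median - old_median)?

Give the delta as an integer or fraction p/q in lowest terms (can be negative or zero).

Old median = 16
After inserting x = -4: new sorted = [-4, -2, 3, 8, 13, 19, 20, 22, 29]
New median = 13
Delta = 13 - 16 = -3

Answer: -3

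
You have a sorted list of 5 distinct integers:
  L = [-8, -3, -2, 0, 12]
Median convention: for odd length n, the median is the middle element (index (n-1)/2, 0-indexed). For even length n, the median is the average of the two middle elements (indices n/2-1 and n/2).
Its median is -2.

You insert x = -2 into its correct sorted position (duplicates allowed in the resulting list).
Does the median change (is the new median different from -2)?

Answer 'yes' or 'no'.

Answer: no

Derivation:
Old median = -2
Insert x = -2
New median = -2
Changed? no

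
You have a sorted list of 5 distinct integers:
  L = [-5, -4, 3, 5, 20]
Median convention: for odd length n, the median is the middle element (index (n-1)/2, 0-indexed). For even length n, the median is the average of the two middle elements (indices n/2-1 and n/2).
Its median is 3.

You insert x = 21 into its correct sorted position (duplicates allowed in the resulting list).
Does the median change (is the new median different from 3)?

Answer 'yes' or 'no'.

Answer: yes

Derivation:
Old median = 3
Insert x = 21
New median = 4
Changed? yes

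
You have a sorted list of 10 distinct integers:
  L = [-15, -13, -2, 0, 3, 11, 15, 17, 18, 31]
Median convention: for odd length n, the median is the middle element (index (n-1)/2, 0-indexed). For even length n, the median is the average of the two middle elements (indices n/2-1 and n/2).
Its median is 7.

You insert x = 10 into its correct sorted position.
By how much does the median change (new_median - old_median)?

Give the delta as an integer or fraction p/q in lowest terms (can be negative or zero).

Answer: 3

Derivation:
Old median = 7
After inserting x = 10: new sorted = [-15, -13, -2, 0, 3, 10, 11, 15, 17, 18, 31]
New median = 10
Delta = 10 - 7 = 3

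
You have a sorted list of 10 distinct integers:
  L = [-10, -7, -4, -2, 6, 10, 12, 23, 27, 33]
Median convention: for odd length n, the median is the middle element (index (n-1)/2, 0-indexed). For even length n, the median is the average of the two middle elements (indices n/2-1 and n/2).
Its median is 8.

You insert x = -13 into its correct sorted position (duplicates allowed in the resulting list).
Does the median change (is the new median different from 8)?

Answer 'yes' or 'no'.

Answer: yes

Derivation:
Old median = 8
Insert x = -13
New median = 6
Changed? yes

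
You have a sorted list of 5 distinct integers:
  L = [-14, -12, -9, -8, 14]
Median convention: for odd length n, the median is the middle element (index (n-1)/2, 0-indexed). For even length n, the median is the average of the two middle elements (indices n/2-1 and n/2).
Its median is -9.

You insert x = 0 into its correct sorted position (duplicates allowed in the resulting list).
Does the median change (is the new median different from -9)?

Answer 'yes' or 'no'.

Answer: yes

Derivation:
Old median = -9
Insert x = 0
New median = -17/2
Changed? yes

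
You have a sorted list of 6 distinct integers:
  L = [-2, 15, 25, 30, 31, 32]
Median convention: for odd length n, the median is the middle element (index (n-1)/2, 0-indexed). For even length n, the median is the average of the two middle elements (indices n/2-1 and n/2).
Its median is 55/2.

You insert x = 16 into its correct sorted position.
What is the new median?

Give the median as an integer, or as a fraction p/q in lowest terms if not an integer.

Old list (sorted, length 6): [-2, 15, 25, 30, 31, 32]
Old median = 55/2
Insert x = 16
Old length even (6). Middle pair: indices 2,3 = 25,30.
New length odd (7). New median = single middle element.
x = 16: 2 elements are < x, 4 elements are > x.
New sorted list: [-2, 15, 16, 25, 30, 31, 32]
New median = 25

Answer: 25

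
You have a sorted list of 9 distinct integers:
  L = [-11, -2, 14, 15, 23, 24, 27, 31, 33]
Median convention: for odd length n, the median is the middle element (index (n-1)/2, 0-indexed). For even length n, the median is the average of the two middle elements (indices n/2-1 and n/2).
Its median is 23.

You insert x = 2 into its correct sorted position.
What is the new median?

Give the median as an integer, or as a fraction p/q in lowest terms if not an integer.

Answer: 19

Derivation:
Old list (sorted, length 9): [-11, -2, 14, 15, 23, 24, 27, 31, 33]
Old median = 23
Insert x = 2
Old length odd (9). Middle was index 4 = 23.
New length even (10). New median = avg of two middle elements.
x = 2: 2 elements are < x, 7 elements are > x.
New sorted list: [-11, -2, 2, 14, 15, 23, 24, 27, 31, 33]
New median = 19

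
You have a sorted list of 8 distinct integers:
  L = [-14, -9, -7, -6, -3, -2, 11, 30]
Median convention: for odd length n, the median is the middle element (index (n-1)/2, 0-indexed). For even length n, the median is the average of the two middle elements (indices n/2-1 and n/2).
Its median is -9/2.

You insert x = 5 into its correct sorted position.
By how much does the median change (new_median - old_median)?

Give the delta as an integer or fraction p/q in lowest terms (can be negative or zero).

Answer: 3/2

Derivation:
Old median = -9/2
After inserting x = 5: new sorted = [-14, -9, -7, -6, -3, -2, 5, 11, 30]
New median = -3
Delta = -3 - -9/2 = 3/2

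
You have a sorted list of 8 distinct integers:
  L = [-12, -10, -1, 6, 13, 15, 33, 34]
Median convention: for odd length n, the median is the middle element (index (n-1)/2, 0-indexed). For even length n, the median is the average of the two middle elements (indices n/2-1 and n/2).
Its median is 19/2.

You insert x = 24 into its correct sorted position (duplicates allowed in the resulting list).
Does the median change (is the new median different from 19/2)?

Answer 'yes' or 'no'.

Answer: yes

Derivation:
Old median = 19/2
Insert x = 24
New median = 13
Changed? yes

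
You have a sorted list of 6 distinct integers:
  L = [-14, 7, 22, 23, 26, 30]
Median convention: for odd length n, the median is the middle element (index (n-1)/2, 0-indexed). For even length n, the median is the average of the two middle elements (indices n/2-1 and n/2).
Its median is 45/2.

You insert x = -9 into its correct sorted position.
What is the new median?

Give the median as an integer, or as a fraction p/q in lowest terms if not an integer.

Answer: 22

Derivation:
Old list (sorted, length 6): [-14, 7, 22, 23, 26, 30]
Old median = 45/2
Insert x = -9
Old length even (6). Middle pair: indices 2,3 = 22,23.
New length odd (7). New median = single middle element.
x = -9: 1 elements are < x, 5 elements are > x.
New sorted list: [-14, -9, 7, 22, 23, 26, 30]
New median = 22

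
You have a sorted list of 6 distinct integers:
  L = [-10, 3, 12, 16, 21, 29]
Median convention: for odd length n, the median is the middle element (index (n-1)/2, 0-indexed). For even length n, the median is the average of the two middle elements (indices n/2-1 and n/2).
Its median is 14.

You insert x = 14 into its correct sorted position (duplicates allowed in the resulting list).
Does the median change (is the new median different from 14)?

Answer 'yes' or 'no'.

Answer: no

Derivation:
Old median = 14
Insert x = 14
New median = 14
Changed? no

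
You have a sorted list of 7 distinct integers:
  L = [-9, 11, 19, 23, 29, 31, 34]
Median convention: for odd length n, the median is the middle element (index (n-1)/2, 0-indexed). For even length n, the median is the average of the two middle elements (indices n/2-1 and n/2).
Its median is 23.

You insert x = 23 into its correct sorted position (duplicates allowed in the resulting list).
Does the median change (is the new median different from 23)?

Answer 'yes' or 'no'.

Old median = 23
Insert x = 23
New median = 23
Changed? no

Answer: no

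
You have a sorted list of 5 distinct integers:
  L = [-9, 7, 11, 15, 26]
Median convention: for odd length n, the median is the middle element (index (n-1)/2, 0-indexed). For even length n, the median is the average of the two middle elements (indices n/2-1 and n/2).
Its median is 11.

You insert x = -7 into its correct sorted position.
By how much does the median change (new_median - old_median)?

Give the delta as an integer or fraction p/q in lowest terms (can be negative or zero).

Old median = 11
After inserting x = -7: new sorted = [-9, -7, 7, 11, 15, 26]
New median = 9
Delta = 9 - 11 = -2

Answer: -2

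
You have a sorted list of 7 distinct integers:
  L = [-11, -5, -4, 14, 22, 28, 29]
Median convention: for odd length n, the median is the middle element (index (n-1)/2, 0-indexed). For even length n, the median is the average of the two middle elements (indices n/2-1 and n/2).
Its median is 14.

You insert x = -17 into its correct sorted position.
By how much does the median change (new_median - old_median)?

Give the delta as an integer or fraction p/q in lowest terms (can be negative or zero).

Old median = 14
After inserting x = -17: new sorted = [-17, -11, -5, -4, 14, 22, 28, 29]
New median = 5
Delta = 5 - 14 = -9

Answer: -9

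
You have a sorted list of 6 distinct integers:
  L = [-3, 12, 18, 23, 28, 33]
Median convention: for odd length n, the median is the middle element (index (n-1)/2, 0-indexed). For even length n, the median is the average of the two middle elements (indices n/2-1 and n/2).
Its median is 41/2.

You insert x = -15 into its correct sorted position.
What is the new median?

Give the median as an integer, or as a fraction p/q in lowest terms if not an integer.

Answer: 18

Derivation:
Old list (sorted, length 6): [-3, 12, 18, 23, 28, 33]
Old median = 41/2
Insert x = -15
Old length even (6). Middle pair: indices 2,3 = 18,23.
New length odd (7). New median = single middle element.
x = -15: 0 elements are < x, 6 elements are > x.
New sorted list: [-15, -3, 12, 18, 23, 28, 33]
New median = 18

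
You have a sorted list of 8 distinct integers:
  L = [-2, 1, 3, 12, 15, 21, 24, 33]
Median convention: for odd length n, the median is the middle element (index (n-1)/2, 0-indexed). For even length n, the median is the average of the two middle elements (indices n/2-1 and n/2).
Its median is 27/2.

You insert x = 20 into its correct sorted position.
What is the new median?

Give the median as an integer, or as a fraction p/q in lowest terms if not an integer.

Old list (sorted, length 8): [-2, 1, 3, 12, 15, 21, 24, 33]
Old median = 27/2
Insert x = 20
Old length even (8). Middle pair: indices 3,4 = 12,15.
New length odd (9). New median = single middle element.
x = 20: 5 elements are < x, 3 elements are > x.
New sorted list: [-2, 1, 3, 12, 15, 20, 21, 24, 33]
New median = 15

Answer: 15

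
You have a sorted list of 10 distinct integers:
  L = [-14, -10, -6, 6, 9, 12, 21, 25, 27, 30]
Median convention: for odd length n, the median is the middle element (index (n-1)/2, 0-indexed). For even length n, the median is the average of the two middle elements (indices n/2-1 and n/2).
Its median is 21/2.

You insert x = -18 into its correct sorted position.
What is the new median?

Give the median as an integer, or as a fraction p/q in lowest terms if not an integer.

Answer: 9

Derivation:
Old list (sorted, length 10): [-14, -10, -6, 6, 9, 12, 21, 25, 27, 30]
Old median = 21/2
Insert x = -18
Old length even (10). Middle pair: indices 4,5 = 9,12.
New length odd (11). New median = single middle element.
x = -18: 0 elements are < x, 10 elements are > x.
New sorted list: [-18, -14, -10, -6, 6, 9, 12, 21, 25, 27, 30]
New median = 9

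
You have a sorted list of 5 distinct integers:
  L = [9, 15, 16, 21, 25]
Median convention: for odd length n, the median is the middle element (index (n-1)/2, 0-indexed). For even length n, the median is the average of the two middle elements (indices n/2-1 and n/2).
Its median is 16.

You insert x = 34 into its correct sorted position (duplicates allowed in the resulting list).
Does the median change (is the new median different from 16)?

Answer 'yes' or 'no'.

Old median = 16
Insert x = 34
New median = 37/2
Changed? yes

Answer: yes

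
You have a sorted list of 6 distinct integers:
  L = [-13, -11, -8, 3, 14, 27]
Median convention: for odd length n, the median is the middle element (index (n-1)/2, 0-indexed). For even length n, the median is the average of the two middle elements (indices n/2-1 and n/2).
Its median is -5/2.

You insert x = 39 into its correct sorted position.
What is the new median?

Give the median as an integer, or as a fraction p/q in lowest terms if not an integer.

Old list (sorted, length 6): [-13, -11, -8, 3, 14, 27]
Old median = -5/2
Insert x = 39
Old length even (6). Middle pair: indices 2,3 = -8,3.
New length odd (7). New median = single middle element.
x = 39: 6 elements are < x, 0 elements are > x.
New sorted list: [-13, -11, -8, 3, 14, 27, 39]
New median = 3

Answer: 3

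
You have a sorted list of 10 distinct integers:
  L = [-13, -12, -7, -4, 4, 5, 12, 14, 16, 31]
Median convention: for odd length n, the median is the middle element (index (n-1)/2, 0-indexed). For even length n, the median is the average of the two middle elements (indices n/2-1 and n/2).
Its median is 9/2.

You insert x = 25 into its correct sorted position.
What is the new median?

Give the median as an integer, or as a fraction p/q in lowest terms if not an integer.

Old list (sorted, length 10): [-13, -12, -7, -4, 4, 5, 12, 14, 16, 31]
Old median = 9/2
Insert x = 25
Old length even (10). Middle pair: indices 4,5 = 4,5.
New length odd (11). New median = single middle element.
x = 25: 9 elements are < x, 1 elements are > x.
New sorted list: [-13, -12, -7, -4, 4, 5, 12, 14, 16, 25, 31]
New median = 5

Answer: 5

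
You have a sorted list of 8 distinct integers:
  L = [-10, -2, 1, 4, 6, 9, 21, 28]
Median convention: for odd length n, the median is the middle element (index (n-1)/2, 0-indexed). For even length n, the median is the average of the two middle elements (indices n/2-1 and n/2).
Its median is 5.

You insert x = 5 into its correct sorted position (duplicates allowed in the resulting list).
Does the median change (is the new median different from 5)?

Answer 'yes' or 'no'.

Old median = 5
Insert x = 5
New median = 5
Changed? no

Answer: no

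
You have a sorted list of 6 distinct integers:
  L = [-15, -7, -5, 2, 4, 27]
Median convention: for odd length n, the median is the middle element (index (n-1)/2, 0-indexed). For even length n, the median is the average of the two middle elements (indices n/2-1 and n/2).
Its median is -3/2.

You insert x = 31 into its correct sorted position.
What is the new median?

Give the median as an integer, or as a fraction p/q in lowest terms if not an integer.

Old list (sorted, length 6): [-15, -7, -5, 2, 4, 27]
Old median = -3/2
Insert x = 31
Old length even (6). Middle pair: indices 2,3 = -5,2.
New length odd (7). New median = single middle element.
x = 31: 6 elements are < x, 0 elements are > x.
New sorted list: [-15, -7, -5, 2, 4, 27, 31]
New median = 2

Answer: 2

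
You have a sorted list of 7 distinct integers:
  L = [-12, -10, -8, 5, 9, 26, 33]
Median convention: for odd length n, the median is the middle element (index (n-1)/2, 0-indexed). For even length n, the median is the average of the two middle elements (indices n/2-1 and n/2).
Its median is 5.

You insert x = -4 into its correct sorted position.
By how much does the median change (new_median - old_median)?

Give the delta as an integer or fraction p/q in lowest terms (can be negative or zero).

Answer: -9/2

Derivation:
Old median = 5
After inserting x = -4: new sorted = [-12, -10, -8, -4, 5, 9, 26, 33]
New median = 1/2
Delta = 1/2 - 5 = -9/2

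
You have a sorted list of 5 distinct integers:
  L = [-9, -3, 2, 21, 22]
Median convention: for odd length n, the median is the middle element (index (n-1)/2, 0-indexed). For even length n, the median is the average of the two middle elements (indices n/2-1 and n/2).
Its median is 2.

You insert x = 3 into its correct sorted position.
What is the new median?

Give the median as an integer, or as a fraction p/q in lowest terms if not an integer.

Answer: 5/2

Derivation:
Old list (sorted, length 5): [-9, -3, 2, 21, 22]
Old median = 2
Insert x = 3
Old length odd (5). Middle was index 2 = 2.
New length even (6). New median = avg of two middle elements.
x = 3: 3 elements are < x, 2 elements are > x.
New sorted list: [-9, -3, 2, 3, 21, 22]
New median = 5/2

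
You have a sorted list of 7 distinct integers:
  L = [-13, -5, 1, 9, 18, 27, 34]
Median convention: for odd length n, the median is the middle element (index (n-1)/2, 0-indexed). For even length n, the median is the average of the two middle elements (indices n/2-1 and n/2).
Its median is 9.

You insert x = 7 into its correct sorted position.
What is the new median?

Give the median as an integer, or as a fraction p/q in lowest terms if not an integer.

Old list (sorted, length 7): [-13, -5, 1, 9, 18, 27, 34]
Old median = 9
Insert x = 7
Old length odd (7). Middle was index 3 = 9.
New length even (8). New median = avg of two middle elements.
x = 7: 3 elements are < x, 4 elements are > x.
New sorted list: [-13, -5, 1, 7, 9, 18, 27, 34]
New median = 8

Answer: 8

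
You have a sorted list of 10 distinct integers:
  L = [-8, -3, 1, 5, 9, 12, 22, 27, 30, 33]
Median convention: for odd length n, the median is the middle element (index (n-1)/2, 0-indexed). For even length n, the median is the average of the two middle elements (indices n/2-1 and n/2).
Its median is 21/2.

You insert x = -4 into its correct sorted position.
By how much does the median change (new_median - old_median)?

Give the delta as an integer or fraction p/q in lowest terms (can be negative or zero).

Answer: -3/2

Derivation:
Old median = 21/2
After inserting x = -4: new sorted = [-8, -4, -3, 1, 5, 9, 12, 22, 27, 30, 33]
New median = 9
Delta = 9 - 21/2 = -3/2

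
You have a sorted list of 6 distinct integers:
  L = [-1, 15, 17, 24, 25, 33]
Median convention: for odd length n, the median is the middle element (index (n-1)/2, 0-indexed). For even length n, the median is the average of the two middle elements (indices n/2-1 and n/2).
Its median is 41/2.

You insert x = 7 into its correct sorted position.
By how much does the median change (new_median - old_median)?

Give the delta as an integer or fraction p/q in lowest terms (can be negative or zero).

Answer: -7/2

Derivation:
Old median = 41/2
After inserting x = 7: new sorted = [-1, 7, 15, 17, 24, 25, 33]
New median = 17
Delta = 17 - 41/2 = -7/2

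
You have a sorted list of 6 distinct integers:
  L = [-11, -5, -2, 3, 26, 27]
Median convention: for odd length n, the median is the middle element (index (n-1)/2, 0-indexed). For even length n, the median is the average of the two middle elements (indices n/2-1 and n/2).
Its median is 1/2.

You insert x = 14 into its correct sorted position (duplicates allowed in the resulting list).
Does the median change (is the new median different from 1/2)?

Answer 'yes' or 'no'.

Answer: yes

Derivation:
Old median = 1/2
Insert x = 14
New median = 3
Changed? yes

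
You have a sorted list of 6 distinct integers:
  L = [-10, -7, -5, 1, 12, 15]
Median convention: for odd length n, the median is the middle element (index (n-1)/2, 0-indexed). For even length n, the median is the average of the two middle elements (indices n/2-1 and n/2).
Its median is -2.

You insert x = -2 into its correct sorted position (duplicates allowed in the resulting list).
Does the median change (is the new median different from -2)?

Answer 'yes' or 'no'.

Old median = -2
Insert x = -2
New median = -2
Changed? no

Answer: no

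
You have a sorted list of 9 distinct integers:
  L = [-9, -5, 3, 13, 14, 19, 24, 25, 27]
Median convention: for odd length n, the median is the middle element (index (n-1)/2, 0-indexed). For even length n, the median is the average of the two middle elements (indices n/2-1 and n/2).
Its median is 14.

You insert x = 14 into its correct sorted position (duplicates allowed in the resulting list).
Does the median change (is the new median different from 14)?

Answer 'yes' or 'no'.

Old median = 14
Insert x = 14
New median = 14
Changed? no

Answer: no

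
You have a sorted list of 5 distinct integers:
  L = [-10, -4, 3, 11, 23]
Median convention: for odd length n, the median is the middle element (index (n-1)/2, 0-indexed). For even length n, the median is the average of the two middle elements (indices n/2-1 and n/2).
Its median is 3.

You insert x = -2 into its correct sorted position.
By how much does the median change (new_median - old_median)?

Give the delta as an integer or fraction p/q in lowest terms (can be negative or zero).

Answer: -5/2

Derivation:
Old median = 3
After inserting x = -2: new sorted = [-10, -4, -2, 3, 11, 23]
New median = 1/2
Delta = 1/2 - 3 = -5/2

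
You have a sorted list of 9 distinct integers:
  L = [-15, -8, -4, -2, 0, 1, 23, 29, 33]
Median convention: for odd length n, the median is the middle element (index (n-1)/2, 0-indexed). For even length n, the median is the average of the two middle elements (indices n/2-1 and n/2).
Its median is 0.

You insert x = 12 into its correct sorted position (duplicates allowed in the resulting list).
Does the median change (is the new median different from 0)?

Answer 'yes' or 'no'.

Old median = 0
Insert x = 12
New median = 1/2
Changed? yes

Answer: yes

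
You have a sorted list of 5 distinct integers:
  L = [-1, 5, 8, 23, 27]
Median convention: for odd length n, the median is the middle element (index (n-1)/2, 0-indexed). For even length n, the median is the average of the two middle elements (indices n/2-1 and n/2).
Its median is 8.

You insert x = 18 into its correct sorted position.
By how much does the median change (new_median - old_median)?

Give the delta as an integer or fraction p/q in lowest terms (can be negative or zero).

Answer: 5

Derivation:
Old median = 8
After inserting x = 18: new sorted = [-1, 5, 8, 18, 23, 27]
New median = 13
Delta = 13 - 8 = 5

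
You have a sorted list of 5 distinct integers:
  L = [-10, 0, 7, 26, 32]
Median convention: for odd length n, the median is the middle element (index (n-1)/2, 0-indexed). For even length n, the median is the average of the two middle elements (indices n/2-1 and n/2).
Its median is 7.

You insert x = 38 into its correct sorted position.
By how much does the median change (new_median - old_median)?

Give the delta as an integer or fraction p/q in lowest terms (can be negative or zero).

Old median = 7
After inserting x = 38: new sorted = [-10, 0, 7, 26, 32, 38]
New median = 33/2
Delta = 33/2 - 7 = 19/2

Answer: 19/2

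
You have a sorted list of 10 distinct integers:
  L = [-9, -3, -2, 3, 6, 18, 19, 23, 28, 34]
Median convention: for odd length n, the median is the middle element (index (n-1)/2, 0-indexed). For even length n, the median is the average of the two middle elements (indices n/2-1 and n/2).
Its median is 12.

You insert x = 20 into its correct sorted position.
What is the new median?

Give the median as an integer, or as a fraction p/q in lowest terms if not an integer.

Answer: 18

Derivation:
Old list (sorted, length 10): [-9, -3, -2, 3, 6, 18, 19, 23, 28, 34]
Old median = 12
Insert x = 20
Old length even (10). Middle pair: indices 4,5 = 6,18.
New length odd (11). New median = single middle element.
x = 20: 7 elements are < x, 3 elements are > x.
New sorted list: [-9, -3, -2, 3, 6, 18, 19, 20, 23, 28, 34]
New median = 18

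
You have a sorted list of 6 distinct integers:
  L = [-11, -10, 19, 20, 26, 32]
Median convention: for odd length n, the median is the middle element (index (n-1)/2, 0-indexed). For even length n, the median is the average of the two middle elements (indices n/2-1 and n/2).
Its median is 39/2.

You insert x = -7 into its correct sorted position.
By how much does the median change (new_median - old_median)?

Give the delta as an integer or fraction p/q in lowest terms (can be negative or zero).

Old median = 39/2
After inserting x = -7: new sorted = [-11, -10, -7, 19, 20, 26, 32]
New median = 19
Delta = 19 - 39/2 = -1/2

Answer: -1/2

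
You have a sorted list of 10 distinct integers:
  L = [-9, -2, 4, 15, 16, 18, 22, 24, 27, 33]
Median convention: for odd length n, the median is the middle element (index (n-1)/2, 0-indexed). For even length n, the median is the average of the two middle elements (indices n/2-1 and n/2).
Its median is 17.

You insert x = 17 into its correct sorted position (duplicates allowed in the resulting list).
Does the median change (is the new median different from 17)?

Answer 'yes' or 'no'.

Old median = 17
Insert x = 17
New median = 17
Changed? no

Answer: no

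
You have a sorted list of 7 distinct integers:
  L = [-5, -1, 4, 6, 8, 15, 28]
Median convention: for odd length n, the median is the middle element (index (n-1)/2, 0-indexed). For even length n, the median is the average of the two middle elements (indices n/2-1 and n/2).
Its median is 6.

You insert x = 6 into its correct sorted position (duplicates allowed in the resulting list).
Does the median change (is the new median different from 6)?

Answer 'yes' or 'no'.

Old median = 6
Insert x = 6
New median = 6
Changed? no

Answer: no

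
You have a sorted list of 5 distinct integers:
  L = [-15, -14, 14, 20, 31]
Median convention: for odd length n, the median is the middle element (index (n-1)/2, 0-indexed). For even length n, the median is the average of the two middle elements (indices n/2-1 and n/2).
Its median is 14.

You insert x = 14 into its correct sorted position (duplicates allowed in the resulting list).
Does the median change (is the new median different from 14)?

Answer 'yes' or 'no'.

Answer: no

Derivation:
Old median = 14
Insert x = 14
New median = 14
Changed? no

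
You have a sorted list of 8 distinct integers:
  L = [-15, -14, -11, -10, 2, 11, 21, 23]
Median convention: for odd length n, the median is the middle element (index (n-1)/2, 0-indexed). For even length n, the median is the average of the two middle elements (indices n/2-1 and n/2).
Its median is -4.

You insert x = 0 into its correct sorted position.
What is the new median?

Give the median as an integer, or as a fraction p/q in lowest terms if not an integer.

Old list (sorted, length 8): [-15, -14, -11, -10, 2, 11, 21, 23]
Old median = -4
Insert x = 0
Old length even (8). Middle pair: indices 3,4 = -10,2.
New length odd (9). New median = single middle element.
x = 0: 4 elements are < x, 4 elements are > x.
New sorted list: [-15, -14, -11, -10, 0, 2, 11, 21, 23]
New median = 0

Answer: 0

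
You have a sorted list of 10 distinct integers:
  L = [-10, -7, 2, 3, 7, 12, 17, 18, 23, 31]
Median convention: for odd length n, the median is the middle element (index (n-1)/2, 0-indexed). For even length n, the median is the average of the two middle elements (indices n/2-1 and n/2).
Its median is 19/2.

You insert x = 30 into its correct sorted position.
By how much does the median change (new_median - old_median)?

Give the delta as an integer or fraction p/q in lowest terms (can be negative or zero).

Old median = 19/2
After inserting x = 30: new sorted = [-10, -7, 2, 3, 7, 12, 17, 18, 23, 30, 31]
New median = 12
Delta = 12 - 19/2 = 5/2

Answer: 5/2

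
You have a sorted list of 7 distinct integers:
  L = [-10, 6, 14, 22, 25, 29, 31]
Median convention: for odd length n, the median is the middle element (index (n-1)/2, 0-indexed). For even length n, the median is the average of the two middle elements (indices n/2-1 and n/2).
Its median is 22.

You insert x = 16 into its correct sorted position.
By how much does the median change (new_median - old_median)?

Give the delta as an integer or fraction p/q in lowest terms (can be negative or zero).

Old median = 22
After inserting x = 16: new sorted = [-10, 6, 14, 16, 22, 25, 29, 31]
New median = 19
Delta = 19 - 22 = -3

Answer: -3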